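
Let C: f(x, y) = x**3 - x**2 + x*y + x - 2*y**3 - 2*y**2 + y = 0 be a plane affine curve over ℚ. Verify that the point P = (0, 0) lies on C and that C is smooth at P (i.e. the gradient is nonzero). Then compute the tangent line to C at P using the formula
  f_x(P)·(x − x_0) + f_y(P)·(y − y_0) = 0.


Tangent line at P: x + y = 0.

Step 1: f(0, 0) = 0, so P lies on C.
Step 2: partial derivatives
  f_x(x, y) = 3*x**2 - 2*x + y + 1, f_y(x, y) = x - 6*y**2 - 4*y + 1.
  f_x(P) = 1, f_y(P) = 1 (gradient nonzero, so P is smooth).
Step 3: tangent line at P: 1·(x − 0) + 1·(y − 0) = 0.
Expanding: x + y = 0.


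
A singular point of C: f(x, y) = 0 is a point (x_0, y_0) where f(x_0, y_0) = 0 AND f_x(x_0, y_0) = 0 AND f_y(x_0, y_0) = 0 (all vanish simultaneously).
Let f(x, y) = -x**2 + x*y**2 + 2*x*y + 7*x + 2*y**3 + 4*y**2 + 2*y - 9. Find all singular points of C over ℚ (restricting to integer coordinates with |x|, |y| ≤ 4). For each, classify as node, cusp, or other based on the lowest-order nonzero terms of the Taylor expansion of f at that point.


Singular points: {(3, -1)}; classification: node.

Compute partial derivatives:
  f_x = -2*x + y**2 + 2*y + 7.
  f_y = 2*x*y + 2*x + 6*y**2 + 8*y + 2.
Scan x_0 ∈ {−4, ..., 4}. For each x_0, f_y(x_0, y) is a polynomial in y; find its integer roots y ∈ {−4, ..., 4}, then test f_x and f at those candidates.
  x = -4: f_y(-4, y) = 6*y**2 - 6; vanishes at y ∈ {-1, 1}. (-4, -1): f_x = 14 ≠ 0; (-4, 1): f_x = 18 ≠ 0.
  x = -3: f_y(-3, y) = 6*y**2 + 2*y - 4; vanishes at y ∈ {-1}. (-3, -1): f_x = 12 ≠ 0.
  x = -2: f_y(-2, y) = 6*y**2 + 4*y - 2; vanishes at y ∈ {-1}. (-2, -1): f_x = 10 ≠ 0.
  x = -1: f_y(-1, y) = 6*y**2 + 6*y; vanishes at y ∈ {-1, 0}. (-1, -1): f_x = 8 ≠ 0; (-1, 0): f_x = 9 ≠ 0.
  x = 0: f_y(0, y) = 6*y**2 + 8*y + 2; vanishes at y ∈ {-1}. (0, -1): f_x = 6 ≠ 0.
  x = 1: f_y(1, y) = 6*y**2 + 10*y + 4; vanishes at y ∈ {-1}. (1, -1): f_x = 4 ≠ 0.
  x = 2: f_y(2, y) = 6*y**2 + 12*y + 6; vanishes at y ∈ {-1}. (2, -1): f_x = 2 ≠ 0.
  x = 3: f_y(3, y) = 6*y**2 + 14*y + 8; vanishes at y ∈ {-1}. (3, -1): f_x = 0, f = 0 — SINGULAR.
  x = 4: f_y(4, y) = 6*y**2 + 16*y + 10; vanishes at y ∈ {-1}. (4, -1): f_x = -2 ≠ 0.
Only singular point on the grid: (3, -1).
Classify: substitute x = 3 + u, y = -1 + v and expand: f = -u**2 + u*v**2 + 2*v**3 + v**2.
No constant or linear terms (consistent with a singular point). Quadratic part: -u**2 + v**2. Cubic part: u*v**2 + 2*v**3.
The quadratic part v**2 - u**2 = (v − u)(v + u) splits into two distinct linear factors, so there are two distinct tangent lines y − -1 = ±(x − 3) — this is a node (ordinary double point).
Classification: node.


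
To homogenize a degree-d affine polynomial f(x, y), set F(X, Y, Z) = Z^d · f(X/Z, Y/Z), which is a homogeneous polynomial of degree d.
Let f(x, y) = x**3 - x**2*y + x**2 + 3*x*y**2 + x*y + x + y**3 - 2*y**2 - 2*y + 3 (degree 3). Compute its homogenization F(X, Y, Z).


F(X, Y, Z) = X**3 - X**2*Y + X**2*Z + 3*X*Y**2 + X*Y*Z + X*Z**2 + Y**3 - 2*Y**2*Z - 2*Y*Z**2 + 3*Z**3

deg(f) = 3.
Substitute x = X/Z, y = Y/Z into f, then multiply by Z^3.
  monomial 1·x^3·y^0 ↦ 1·X^3·Y^0·Z^0.
  monomial -1·x^2·y^1 ↦ -1·X^2·Y^1·Z^0.
  monomial 1·x^2·y^0 ↦ 1·X^2·Y^0·Z^1.
  monomial 3·x^1·y^2 ↦ 3·X^1·Y^2·Z^0.
  monomial 1·x^1·y^1 ↦ 1·X^1·Y^1·Z^1.
  monomial 1·x^1·y^0 ↦ 1·X^1·Y^0·Z^2.
  monomial 1·x^0·y^3 ↦ 1·X^0·Y^3·Z^0.
  monomial -2·x^0·y^2 ↦ -2·X^0·Y^2·Z^1.
  monomial -2·x^0·y^1 ↦ -2·X^0·Y^1·Z^2.
  monomial 3·x^0·y^0 ↦ 3·X^0·Y^0·Z^3.
Collecting: F(X, Y, Z) = X**3 - X**2*Y + X**2*Z + 3*X*Y**2 + X*Y*Z + X*Z**2 + Y**3 - 2*Y**2*Z - 2*Y*Z**2 + 3*Z**3.


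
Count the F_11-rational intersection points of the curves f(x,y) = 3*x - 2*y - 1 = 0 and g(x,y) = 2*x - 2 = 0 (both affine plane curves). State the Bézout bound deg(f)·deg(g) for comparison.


Common zeros: {(1, 1)}; count = 1; Bézout bound = 1.

deg(f) = 1, deg(g) = 1, so Bézout bound = 1.
Scan x ∈ F_11. For each x, list the y ∈ F_11 with f(x, y) ≡ 0 and those with g(x, y) ≡ 0 (mod 11); the common zeros in that column are the intersection.
  x = 0: f ≡ 0 at y ∈ {5}; g ≡ 0 at y ∈ ∅; common: ∅.
  x = 1: f ≡ 0 at y ∈ {1}; g ≡ 0 at y ∈ {0, 1, 2, 3, 4, 5, 6, 7, 8, 9, 10}; common: {1}.
  x = 2: f ≡ 0 at y ∈ {8}; g ≡ 0 at y ∈ ∅; common: ∅.
  x = 3: f ≡ 0 at y ∈ {4}; g ≡ 0 at y ∈ ∅; common: ∅.
  x = 4: f ≡ 0 at y ∈ {0}; g ≡ 0 at y ∈ ∅; common: ∅.
  x = 5: f ≡ 0 at y ∈ {7}; g ≡ 0 at y ∈ ∅; common: ∅.
  x = 6: f ≡ 0 at y ∈ {3}; g ≡ 0 at y ∈ ∅; common: ∅.
  x = 7: f ≡ 0 at y ∈ {10}; g ≡ 0 at y ∈ ∅; common: ∅.
  x = 8: f ≡ 0 at y ∈ {6}; g ≡ 0 at y ∈ ∅; common: ∅.
  x = 9: f ≡ 0 at y ∈ {2}; g ≡ 0 at y ∈ ∅; common: ∅.
  x = 10: f ≡ 0 at y ∈ {9}; g ≡ 0 at y ∈ ∅; common: ∅.
Collecting: common zeros = {(1, 1)}, so the count is 1.
Comparison with the Bézout bound: 1 ≤ 1 = deg(f)·deg(g), as expected for curves with no common component (the bound is attained).


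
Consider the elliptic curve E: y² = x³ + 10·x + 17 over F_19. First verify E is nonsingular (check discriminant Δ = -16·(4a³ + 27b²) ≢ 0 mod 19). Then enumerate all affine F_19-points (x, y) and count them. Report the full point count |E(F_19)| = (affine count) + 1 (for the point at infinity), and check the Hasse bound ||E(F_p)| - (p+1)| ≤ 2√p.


Affine points = {(0, 6), (0, 13), (1, 3), (1, 16), (2, 8), (2, 11), (3, 6), (3, 13), (4, 8), (4, 11), (8, 1), (8, 18), (9, 0), (13, 8), (13, 11), (16, 6), (16, 13), (18, 5), (18, 14)}; affine count = 19; |E(F_19)| = 20.

Discriminant check: Δ ∝ 4a³ + 27b² = 4·10³ + 27·17² = 4·1000 + 27·289 ≡ 4 (mod 19). Nonzero ⇒ E is nonsingular.
For each x ∈ F_19, compute rhs = x³ + 10·x + 17 mod 19, then count y ∈ F_19 with y² ≡ rhs.
  x = 0: rhs = 17, matching y values: 6, 13 (2 points).
  x = 1: rhs = 9, matching y values: 3, 16 (2 points).
  x = 2: rhs = 7, matching y values: 8, 11 (2 points).
  x = 3: rhs = 17, matching y values: 6, 13 (2 points).
  x = 4: rhs = 7, matching y values: 8, 11 (2 points).
  x = 5: rhs = 2, matching y values: none (0 points).
  x = 6: rhs = 8, matching y values: none (0 points).
  x = 7: rhs = 12, matching y values: none (0 points).
  x = 8: rhs = 1, matching y values: 1, 18 (2 points).
  x = 9: rhs = 0, matching y values: 0 (1 points).
  x = 10: rhs = 15, matching y values: none (0 points).
  x = 11: rhs = 14, matching y values: none (0 points).
  x = 12: rhs = 3, matching y values: none (0 points).
  x = 13: rhs = 7, matching y values: 8, 11 (2 points).
  x = 14: rhs = 13, matching y values: none (0 points).
  x = 15: rhs = 8, matching y values: none (0 points).
  x = 16: rhs = 17, matching y values: 6, 13 (2 points).
  x = 17: rhs = 8, matching y values: none (0 points).
  x = 18: rhs = 6, matching y values: 5, 14 (2 points).
Total affine count: 19.
Full point count |E(F_19)| = 19 + 1 = 20.
Hasse bound: |20 − (19+1)| = |0| = 0 ≤ 2√19 ≈ 8.7178 ✓.


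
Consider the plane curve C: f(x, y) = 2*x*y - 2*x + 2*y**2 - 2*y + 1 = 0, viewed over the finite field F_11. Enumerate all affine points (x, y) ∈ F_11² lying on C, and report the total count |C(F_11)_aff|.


Affine F_11-points: {(3, 2), (3, 7), (4, 9), (4, 10), (5, 3), (5, 4), (6, 0), (6, 6), (10, 5), (10, 8)}; count = 10.

For each of the 121 pairs (x, y) ∈ F_11², evaluate f(x, y) mod 11. Record the zeros.
  x = 0: [0↦1, 1↦1, 2↦5, 3↦2, 4↦3, 5↦8, 6↦6, 7↦8, 8↦3, 9↦2, 10↦5]  zeros at y ∈ ∅
  x = 1: [0↦10, 1↦1, 2↦7, 3↦6, 4↦9, 5↦5, 6↦5, 7↦9, 8↦6, 9↦7, 10↦1]  zeros at y ∈ ∅
  x = 2: [0↦8, 1↦1, 2↦9, 3↦10, 4↦4, 5↦2, 6↦4, 7↦10, 8↦9, 9↦1, 10↦8]  zeros at y ∈ ∅
  x = 3: [0↦6, 1↦1, 2↦0, 3↦3, 4↦10, 5↦10, 6↦3, 7↦0, 8↦1, 9↦6, 10↦4]  zeros at y ∈ {2, 7}
  x = 4: [0↦4, 1↦1, 2↦2, 3↦7, 4↦5, 5↦7, 6↦2, 7↦1, 8↦4, 9↦0, 10↦0]  zeros at y ∈ {9, 10}
  x = 5: [0↦2, 1↦1, 2↦4, 3↦0, 4↦0, 5↦4, 6↦1, 7↦2, 8↦7, 9↦5, 10↦7]  zeros at y ∈ {3, 4}
  x = 6: [0↦0, 1↦1, 2↦6, 3↦4, 4↦6, 5↦1, 6↦0, 7↦3, 8↦10, 9↦10, 10↦3]  zeros at y ∈ {0, 6}
  x = 7: [0↦9, 1↦1, 2↦8, 3↦8, 4↦1, 5↦9, 6↦10, 7↦4, 8↦2, 9↦4, 10↦10]  zeros at y ∈ ∅
  x = 8: [0↦7, 1↦1, 2↦10, 3↦1, 4↦7, 5↦6, 6↦9, 7↦5, 8↦5, 9↦9, 10↦6]  zeros at y ∈ ∅
  x = 9: [0↦5, 1↦1, 2↦1, 3↦5, 4↦2, 5↦3, 6↦8, 7↦6, 8↦8, 9↦3, 10↦2]  zeros at y ∈ ∅
  x = 10: [0↦3, 1↦1, 2↦3, 3↦9, 4↦8, 5↦0, 6↦7, 7↦7, 8↦0, 9↦8, 10↦9]  zeros at y ∈ {5, 8}
Collecting zeros: affine points = {(3, 2), (3, 7), (4, 9), (4, 10), (5, 3), (5, 4), (6, 0), (6, 6), (10, 5), (10, 8)}.
Total count |C(F_11)_aff| = 10.


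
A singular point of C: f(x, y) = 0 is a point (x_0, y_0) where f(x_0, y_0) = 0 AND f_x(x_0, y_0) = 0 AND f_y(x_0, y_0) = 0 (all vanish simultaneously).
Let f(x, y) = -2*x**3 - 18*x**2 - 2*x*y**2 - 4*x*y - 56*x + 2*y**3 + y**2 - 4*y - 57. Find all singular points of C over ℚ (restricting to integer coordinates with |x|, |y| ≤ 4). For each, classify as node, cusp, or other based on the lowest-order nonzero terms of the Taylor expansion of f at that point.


Singular points: {(-3, -1)}; classification: cusp.

Compute partial derivatives:
  f_x = -6*x**2 - 36*x - 2*y**2 - 4*y - 56.
  f_y = -4*x*y - 4*x + 6*y**2 + 2*y - 4.
Scan x_0 ∈ {−4, ..., 4}. For each x_0, f_y(x_0, y) is a polynomial in y; find its integer roots y ∈ {−4, ..., 4}, then test f_x and f at those candidates.
  x = -4: f_y(-4, y) = 6*y**2 + 18*y + 12; vanishes at y ∈ {-2, -1}. (-4, -2): f_x = -8 ≠ 0; (-4, -1): f_x = -6 ≠ 0.
  x = -3: f_y(-3, y) = 6*y**2 + 14*y + 8; vanishes at y ∈ {-1}. (-3, -1): f_x = 0, f = 0 — SINGULAR.
  x = -2: f_y(-2, y) = 6*y**2 + 10*y + 4; vanishes at y ∈ {-1}. (-2, -1): f_x = -6 ≠ 0.
  x = -1: f_y(-1, y) = 6*y**2 + 6*y; vanishes at y ∈ {-1, 0}. (-1, -1): f_x = -24 ≠ 0; (-1, 0): f_x = -26 ≠ 0.
  x = 0: f_y(0, y) = 6*y**2 + 2*y - 4; vanishes at y ∈ {-1}. (0, -1): f_x = -54 ≠ 0.
  x = 1: f_y(1, y) = 6*y**2 - 2*y - 8; vanishes at y ∈ {-1}. (1, -1): f_x = -96 ≠ 0.
  x = 2: f_y(2, y) = 6*y**2 - 6*y - 12; vanishes at y ∈ {-1, 2}. (2, -1): f_x = -150 ≠ 0; (2, 2): f_x = -168 ≠ 0.
  x = 3: f_y(3, y) = 6*y**2 - 10*y - 16; vanishes at y ∈ {-1}. (3, -1): f_x = -216 ≠ 0.
  x = 4: f_y(4, y) = 6*y**2 - 14*y - 20; vanishes at y ∈ {-1}. (4, -1): f_x = -294 ≠ 0.
Only singular point on the grid: (-3, -1).
Classify: substitute x = -3 + u, y = -1 + v and expand: f = -2*u**3 - 2*u*v**2 + 2*v**3 + v**2.
No constant or linear terms (consistent with a singular point). Quadratic part: v**2. Cubic part: -2*u**3 - 2*u*v**2 + 2*v**3.
The quadratic part v**2 is a perfect square, so there is a single (double) tangent line v = 0, i.e. y = -1. Restricting the cubic part to that line (v = 0) leaves -2*u**3 ≠ 0, so f is not divisible by v and the branch is v² ≈ 2*u**3 to lowest order — this is a cusp.
Classification: cusp.


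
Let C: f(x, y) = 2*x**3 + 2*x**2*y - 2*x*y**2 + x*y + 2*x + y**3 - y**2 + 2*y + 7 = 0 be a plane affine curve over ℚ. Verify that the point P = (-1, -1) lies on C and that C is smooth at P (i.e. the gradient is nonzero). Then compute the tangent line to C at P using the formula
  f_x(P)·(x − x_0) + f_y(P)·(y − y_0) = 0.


Tangent line at P: 9*x + 4*y + 13 = 0.

Step 1: f(-1, -1) = 0, so P lies on C.
Step 2: partial derivatives
  f_x(x, y) = 6*x**2 + 4*x*y - 2*y**2 + y + 2, f_y(x, y) = 2*x**2 - 4*x*y + x + 3*y**2 - 2*y + 2.
  f_x(P) = 9, f_y(P) = 4 (gradient nonzero, so P is smooth).
Step 3: tangent line at P: 9·(x − -1) + 4·(y − -1) = 0.
Expanding: 9*x + 4*y + 13 = 0.


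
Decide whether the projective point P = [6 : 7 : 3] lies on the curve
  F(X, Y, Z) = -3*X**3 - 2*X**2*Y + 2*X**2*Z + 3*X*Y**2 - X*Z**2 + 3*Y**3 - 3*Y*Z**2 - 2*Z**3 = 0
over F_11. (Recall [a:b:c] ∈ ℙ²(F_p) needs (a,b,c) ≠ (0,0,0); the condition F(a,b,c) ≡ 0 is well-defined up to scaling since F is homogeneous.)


F(6,7,3) ≡ 7 (mod 11); P is NOT on the curve.

Evaluate F(6, 7, 3) term-by-term (mod 11).
  -3*X**3 ↦ -3·216·1·1 = -648
  -2*X**2*Y ↦ -2·36·7·1 = -504
  2*X**2*Z ↦ 2·36·1·3 = 216
  3*X*Y**2 ↦ 3·6·49·1 = 882
  -X*Z**2 ↦ -1·6·1·9 = -54
  3*Y**3 ↦ 3·1·343·1 = 1029
  -3*Y*Z**2 ↦ -3·1·7·9 = -189
  -2*Z**3 ↦ -2·1·1·27 = -54
Sum: F(6, 7, 3) = (-648) + (-504) + (216) + (882) + (-54) + (1029) + (-189) + (-54) = 678.
Reducing mod 11: 678 ≡ 7 (mod 11).
Since F(a, b, c) ≡ 7 ≠ 0 (mod 11), P does NOT lie on the curve.


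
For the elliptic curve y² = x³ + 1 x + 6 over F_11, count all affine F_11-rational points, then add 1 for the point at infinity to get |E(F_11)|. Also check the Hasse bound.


Affine points = {(2, 4), (2, 7), (3, 5), (3, 6), (5, 2), (5, 9), (7, 2), (7, 9), (8, 3), (8, 8), (10, 2), (10, 9)}; affine count = 12; |E(F_11)| = 13.

Discriminant check: Δ ∝ 4a³ + 27b² = 4·1³ + 27·6² = 4·1 + 27·36 ≡ 8 (mod 11). Nonzero ⇒ E is nonsingular.
For each x ∈ F_11, compute rhs = x³ + 1·x + 6 mod 11, then count y ∈ F_11 with y² ≡ rhs.
  x = 0: rhs = 6, matching y values: none (0 points).
  x = 1: rhs = 8, matching y values: none (0 points).
  x = 2: rhs = 5, matching y values: 4, 7 (2 points).
  x = 3: rhs = 3, matching y values: 5, 6 (2 points).
  x = 4: rhs = 8, matching y values: none (0 points).
  x = 5: rhs = 4, matching y values: 2, 9 (2 points).
  x = 6: rhs = 8, matching y values: none (0 points).
  x = 7: rhs = 4, matching y values: 2, 9 (2 points).
  x = 8: rhs = 9, matching y values: 3, 8 (2 points).
  x = 9: rhs = 7, matching y values: none (0 points).
  x = 10: rhs = 4, matching y values: 2, 9 (2 points).
Total affine count: 12.
Full point count |E(F_11)| = 12 + 1 = 13.
Hasse bound: |13 − (11+1)| = |1| = 1 ≤ 2√11 ≈ 6.6332 ✓.


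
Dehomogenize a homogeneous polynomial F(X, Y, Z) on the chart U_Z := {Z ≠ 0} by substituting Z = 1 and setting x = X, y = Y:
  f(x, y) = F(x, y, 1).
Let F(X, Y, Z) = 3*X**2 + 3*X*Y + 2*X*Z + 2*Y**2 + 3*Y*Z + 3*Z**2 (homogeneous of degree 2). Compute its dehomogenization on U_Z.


f(x, y) = 3*x**2 + 3*x*y + 2*x + 2*y**2 + 3*y + 3

On U_Z we set Z = 1. Each monomial c·X^i·Y^j·Z^k in F becomes c·x^i·y^j·1^k = c·x^i·y^j.
Substituting Z = 1: F(X, Y, 1) = 3*x**2 + 3*x*y + 2*x + 2*y**2 + 3*y + 3.
Note: deg(f) ≤ deg(F) = 2; strict inequality happens when F is divisible by Z (lost terms).


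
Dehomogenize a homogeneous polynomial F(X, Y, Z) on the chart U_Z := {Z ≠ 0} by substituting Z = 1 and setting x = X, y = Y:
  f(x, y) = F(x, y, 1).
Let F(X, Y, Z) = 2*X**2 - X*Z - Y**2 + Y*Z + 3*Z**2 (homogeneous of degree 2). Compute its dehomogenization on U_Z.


f(x, y) = 2*x**2 - x - y**2 + y + 3

On U_Z we set Z = 1. Each monomial c·X^i·Y^j·Z^k in F becomes c·x^i·y^j·1^k = c·x^i·y^j.
Substituting Z = 1: F(X, Y, 1) = 2*x**2 - x - y**2 + y + 3.
Note: deg(f) ≤ deg(F) = 2; strict inequality happens when F is divisible by Z (lost terms).


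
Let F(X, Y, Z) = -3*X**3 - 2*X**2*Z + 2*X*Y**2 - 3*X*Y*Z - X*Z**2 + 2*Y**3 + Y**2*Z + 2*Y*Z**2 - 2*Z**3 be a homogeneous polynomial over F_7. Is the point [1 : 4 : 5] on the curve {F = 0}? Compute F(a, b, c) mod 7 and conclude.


F(1,4,5) ≡ 1 (mod 7); P is NOT on the curve.

Evaluate F(1, 4, 5) term-by-term (mod 7).
  -3*X**3 ↦ -3·1·1·1 = -3
  -2*X**2*Z ↦ -2·1·1·5 = -10
  2*X*Y**2 ↦ 2·1·16·1 = 32
  -3*X*Y*Z ↦ -3·1·4·5 = -60
  -X*Z**2 ↦ -1·1·1·25 = -25
  2*Y**3 ↦ 2·1·64·1 = 128
  Y**2*Z ↦ 1·1·16·5 = 80
  2*Y*Z**2 ↦ 2·1·4·25 = 200
  -2*Z**3 ↦ -2·1·1·125 = -250
Sum: F(1, 4, 5) = (-3) + (-10) + (32) + (-60) + (-25) + (128) + (80) + (200) + (-250) = 92.
Reducing mod 7: 92 ≡ 1 (mod 7).
Since F(a, b, c) ≡ 1 ≠ 0 (mod 7), P does NOT lie on the curve.


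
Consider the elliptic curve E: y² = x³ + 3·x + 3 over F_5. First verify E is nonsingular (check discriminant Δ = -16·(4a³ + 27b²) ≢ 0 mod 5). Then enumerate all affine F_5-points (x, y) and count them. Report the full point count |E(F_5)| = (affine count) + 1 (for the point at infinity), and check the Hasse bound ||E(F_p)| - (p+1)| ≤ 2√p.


Affine points = {(3, 2), (3, 3), (4, 2), (4, 3)}; affine count = 4; |E(F_5)| = 5.

Discriminant check: Δ ∝ 4a³ + 27b² = 4·3³ + 27·3² = 4·27 + 27·9 ≡ 1 (mod 5). Nonzero ⇒ E is nonsingular.
For each x ∈ F_5, compute rhs = x³ + 3·x + 3 mod 5, then count y ∈ F_5 with y² ≡ rhs.
  x = 0: rhs = 3, matching y values: none (0 points).
  x = 1: rhs = 2, matching y values: none (0 points).
  x = 2: rhs = 2, matching y values: none (0 points).
  x = 3: rhs = 4, matching y values: 2, 3 (2 points).
  x = 4: rhs = 4, matching y values: 2, 3 (2 points).
Total affine count: 4.
Full point count |E(F_5)| = 4 + 1 = 5.
Hasse bound: |5 − (5+1)| = |-1| = 1 ≤ 2√5 ≈ 4.4721 ✓.


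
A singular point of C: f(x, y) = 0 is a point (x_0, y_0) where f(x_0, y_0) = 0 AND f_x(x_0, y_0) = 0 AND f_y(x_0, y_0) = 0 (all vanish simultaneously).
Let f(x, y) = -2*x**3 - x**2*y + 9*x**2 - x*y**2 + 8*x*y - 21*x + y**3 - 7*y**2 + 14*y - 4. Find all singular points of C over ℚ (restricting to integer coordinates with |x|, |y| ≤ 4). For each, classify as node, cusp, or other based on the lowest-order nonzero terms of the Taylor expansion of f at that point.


Singular points: {(1, 3)}; classification: cusp.

Compute partial derivatives:
  f_x = -6*x**2 - 2*x*y + 18*x - y**2 + 8*y - 21.
  f_y = -x**2 - 2*x*y + 8*x + 3*y**2 - 14*y + 14.
Scan x_0 ∈ {−4, ..., 4}. For each x_0, f_y(x_0, y) is a polynomial in y; find its integer roots y ∈ {−4, ..., 4}, then test f_x and f at those candidates.
  x = -4: f_y(-4, y) = 3*y**2 - 6*y - 34; no integer root y with |y| ≤ 4.
  x = -3: f_y(-3, y) = 3*y**2 - 8*y - 19; no integer root y with |y| ≤ 4.
  x = -2: f_y(-2, y) = 3*y**2 - 10*y - 6; no integer root y with |y| ≤ 4.
  x = -1: f_y(-1, y) = 3*y**2 - 12*y + 5; no integer root y with |y| ≤ 4.
  x = 0: f_y(0, y) = 3*y**2 - 14*y + 14; no integer root y with |y| ≤ 4.
  x = 1: f_y(1, y) = 3*y**2 - 16*y + 21; vanishes at y ∈ {3}. (1, 3): f_x = 0, f = 0 — SINGULAR.
  x = 2: f_y(2, y) = 3*y**2 - 18*y + 26; no integer root y with |y| ≤ 4.
  x = 3: f_y(3, y) = 3*y**2 - 20*y + 29; no integer root y with |y| ≤ 4.
  x = 4: f_y(4, y) = 3*y**2 - 22*y + 30; no integer root y with |y| ≤ 4.
Only singular point on the grid: (1, 3).
Classify: substitute x = 1 + u, y = 3 + v and expand: f = -2*u**3 - u**2*v - u*v**2 + v**3 + v**2.
No constant or linear terms (consistent with a singular point). Quadratic part: v**2. Cubic part: -2*u**3 - u**2*v - u*v**2 + v**3.
The quadratic part v**2 is a perfect square, so there is a single (double) tangent line v = 0, i.e. y = 3. Restricting the cubic part to that line (v = 0) leaves -2*u**3 ≠ 0, so f is not divisible by v and the branch is v² ≈ 2*u**3 to lowest order — this is a cusp.
Classification: cusp.


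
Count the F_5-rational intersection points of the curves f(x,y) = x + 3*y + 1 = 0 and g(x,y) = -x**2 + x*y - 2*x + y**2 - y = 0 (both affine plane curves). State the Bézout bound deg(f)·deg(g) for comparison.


Common zeros: ∅; count = 0; Bézout bound = 2.

deg(f) = 1, deg(g) = 2, so Bézout bound = 2.
Scan x ∈ F_5. For each x, list the y ∈ F_5 with f(x, y) ≡ 0 and those with g(x, y) ≡ 0 (mod 5); the common zeros in that column are the intersection.
  x = 0: f ≡ 0 at y ∈ {3}; g ≡ 0 at y ∈ {0, 1}; common: ∅.
  x = 1: f ≡ 0 at y ∈ {1}; g ≡ 0 at y ∈ ∅; common: ∅.
  x = 2: f ≡ 0 at y ∈ {4}; g ≡ 0 at y ∈ ∅; common: ∅.
  x = 3: f ≡ 0 at y ∈ {2}; g ≡ 0 at y ∈ {0, 3}; common: ∅.
  x = 4: f ≡ 0 at y ∈ {0}; g ≡ 0 at y ∈ {1}; common: ∅.
Collecting: common zeros = ∅, so the count is 0.
Comparison with the Bézout bound: 0 ≤ 2 = deg(f)·deg(g), as expected for curves with no common component (the affine F_5-count falls short of the bound because intersections may lie at infinity, over extension fields, or carry multiplicity).


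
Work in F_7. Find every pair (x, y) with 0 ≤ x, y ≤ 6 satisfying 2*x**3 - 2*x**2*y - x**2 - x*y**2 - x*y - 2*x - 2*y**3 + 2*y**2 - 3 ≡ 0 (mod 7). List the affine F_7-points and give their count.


Affine F_7-points: {(0, 5), (2, 1), (4, 4), (5, 6)}; count = 4.

For each of the 49 pairs (x, y) ∈ F_7², evaluate f(x, y) mod 7. Record the zeros.
  x = 0: [0↦4, 1↦4, 2↦3, 3↦3, 4↦6, 5↦0, 6↦1]  zeros at y ∈ {5}
  x = 1: [0↦3, 1↦6, 2↦6, 3↦5, 4↦5, 5↦1, 6↦2]  zeros at y ∈ ∅
  x = 2: [0↦5, 1↦0, 2↦4, 3↦5, 4↦5, 5↦6, 6↦3]  zeros at y ∈ {1}
  x = 3: [0↦1, 1↦5, 2↦2, 3↦1, 4↦4, 5↦6, 6↦2]  zeros at y ∈ ∅
  x = 4: [0↦3, 1↦5, 2↦5, 3↦5, 4↦0, 5↦6, 6↦4]  zeros at y ∈ {4}
  x = 5: [0↦2, 1↦5, 2↦4, 3↦1, 4↦5, 5↦4, 6↦0]  zeros at y ∈ {6}
  x = 6: [0↦3, 1↦3, 2↦4, 3↦1, 4↦3, 5↦5, 6↦2]  zeros at y ∈ ∅
Collecting zeros: affine points = {(0, 5), (2, 1), (4, 4), (5, 6)}.
Total count |C(F_7)_aff| = 4.


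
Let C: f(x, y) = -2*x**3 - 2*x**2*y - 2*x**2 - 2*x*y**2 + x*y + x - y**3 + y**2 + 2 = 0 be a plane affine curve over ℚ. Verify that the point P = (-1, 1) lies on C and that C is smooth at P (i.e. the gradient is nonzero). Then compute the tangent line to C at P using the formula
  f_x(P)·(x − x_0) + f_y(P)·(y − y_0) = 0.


Tangent line at P: 2*x + 2 = 0.

Step 1: f(-1, 1) = 0, so P lies on C.
Step 2: partial derivatives
  f_x(x, y) = -6*x**2 - 4*x*y - 4*x - 2*y**2 + y + 1, f_y(x, y) = -2*x**2 - 4*x*y + x - 3*y**2 + 2*y.
  f_x(P) = 2, f_y(P) = 0 (gradient nonzero, so P is smooth).
Step 3: tangent line at P: 2·(x − -1) + 0·(y − 1) = 0.
Expanding: 2*x + 2 = 0.


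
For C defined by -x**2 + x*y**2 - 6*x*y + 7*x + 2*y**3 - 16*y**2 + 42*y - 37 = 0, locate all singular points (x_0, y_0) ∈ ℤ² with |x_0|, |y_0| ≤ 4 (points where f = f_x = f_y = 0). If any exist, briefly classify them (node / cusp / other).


Singular points: {(-1, 3)}; classification: node.

Compute partial derivatives:
  f_x = -2*x + y**2 - 6*y + 7.
  f_y = 2*x*y - 6*x + 6*y**2 - 32*y + 42.
Scan x_0 ∈ {−4, ..., 4}. For each x_0, f_y(x_0, y) is a polynomial in y; find its integer roots y ∈ {−4, ..., 4}, then test f_x and f at those candidates.
  x = -4: f_y(-4, y) = 6*y**2 - 40*y + 66; vanishes at y ∈ {3}. (-4, 3): f_x = 6 ≠ 0.
  x = -3: f_y(-3, y) = 6*y**2 - 38*y + 60; vanishes at y ∈ {3}. (-3, 3): f_x = 4 ≠ 0.
  x = -2: f_y(-2, y) = 6*y**2 - 36*y + 54; vanishes at y ∈ {3}. (-2, 3): f_x = 2 ≠ 0.
  x = -1: f_y(-1, y) = 6*y**2 - 34*y + 48; vanishes at y ∈ {3}. (-1, 3): f_x = 0, f = 0 — SINGULAR.
  x = 0: f_y(0, y) = 6*y**2 - 32*y + 42; vanishes at y ∈ {3}. (0, 3): f_x = -2 ≠ 0.
  x = 1: f_y(1, y) = 6*y**2 - 30*y + 36; vanishes at y ∈ {2, 3}. (1, 2): f_x = -3 ≠ 0; (1, 3): f_x = -4 ≠ 0.
  x = 2: f_y(2, y) = 6*y**2 - 28*y + 30; vanishes at y ∈ {3}. (2, 3): f_x = -6 ≠ 0.
  x = 3: f_y(3, y) = 6*y**2 - 26*y + 24; vanishes at y ∈ {3}. (3, 3): f_x = -8 ≠ 0.
  x = 4: f_y(4, y) = 6*y**2 - 24*y + 18; vanishes at y ∈ {1, 3}. (4, 1): f_x = -6 ≠ 0; (4, 3): f_x = -10 ≠ 0.
Only singular point on the grid: (-1, 3).
Classify: substitute x = -1 + u, y = 3 + v and expand: f = -u**2 + u*v**2 + 2*v**3 + v**2.
No constant or linear terms (consistent with a singular point). Quadratic part: -u**2 + v**2. Cubic part: u*v**2 + 2*v**3.
The quadratic part v**2 - u**2 = (v − u)(v + u) splits into two distinct linear factors, so there are two distinct tangent lines y − 3 = ±(x − -1) — this is a node (ordinary double point).
Classification: node.


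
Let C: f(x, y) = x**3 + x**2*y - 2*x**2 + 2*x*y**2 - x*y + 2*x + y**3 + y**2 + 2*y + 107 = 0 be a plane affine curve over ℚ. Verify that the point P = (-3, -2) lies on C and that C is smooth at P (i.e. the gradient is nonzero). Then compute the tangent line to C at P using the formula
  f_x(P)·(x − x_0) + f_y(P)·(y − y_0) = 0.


Tangent line at P: 63*x + 46*y + 281 = 0.

Step 1: f(-3, -2) = 0, so P lies on C.
Step 2: partial derivatives
  f_x(x, y) = 3*x**2 + 2*x*y - 4*x + 2*y**2 - y + 2, f_y(x, y) = x**2 + 4*x*y - x + 3*y**2 + 2*y + 2.
  f_x(P) = 63, f_y(P) = 46 (gradient nonzero, so P is smooth).
Step 3: tangent line at P: 63·(x − -3) + 46·(y − -2) = 0.
Expanding: 63*x + 46*y + 281 = 0.


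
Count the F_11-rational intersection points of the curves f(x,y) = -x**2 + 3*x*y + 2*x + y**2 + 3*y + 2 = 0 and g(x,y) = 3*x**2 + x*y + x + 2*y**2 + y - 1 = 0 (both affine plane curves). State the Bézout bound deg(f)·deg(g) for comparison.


Common zeros: {(0, 10)}; count = 1; Bézout bound = 4.

deg(f) = 2, deg(g) = 2, so Bézout bound = 4.
Scan x ∈ F_11. For each x, list the y ∈ F_11 with f(x, y) ≡ 0 and those with g(x, y) ≡ 0 (mod 11); the common zeros in that column are the intersection.
  x = 0: f ≡ 0 at y ∈ {9, 10}; g ≡ 0 at y ∈ {6, 10}; common: {10}.
  x = 1: f ≡ 0 at y ∈ ∅; g ≡ 0 at y ∈ ∅; common: ∅.
  x = 2: f ≡ 0 at y ∈ ∅; g ≡ 0 at y ∈ {7, 8}; common: ∅.
  x = 3: f ≡ 0 at y ∈ {3, 7}; g ≡ 0 at y ∈ {4, 5}; common: ∅.
  x = 4: f ≡ 0 at y ∈ ∅; g ≡ 0 at y ∈ ∅; common: ∅.
  x = 5: f ≡ 0 at y ∈ ∅; g ≡ 0 at y ∈ {2, 6}; common: ∅.
  x = 6: f ≡ 0 at y ∈ {0, 1}; g ≡ 0 at y ∈ {5, 8}; common: ∅.
  x = 7: f ≡ 0 at y ∈ {0, 9}; g ≡ 0 at y ∈ ∅; common: ∅.
  x = 8: f ≡ 0 at y ∈ {3}; g ≡ 0 at y ∈ ∅; common: ∅.
  x = 9: f ≡ 0 at y ∈ {7}; g ≡ 0 at y ∈ ∅; common: ∅.
  x = 10: f ≡ 0 at y ∈ {1, 10}; g ≡ 0 at y ∈ {4, 7}; common: ∅.
Collecting: common zeros = {(0, 10)}, so the count is 1.
Comparison with the Bézout bound: 1 ≤ 4 = deg(f)·deg(g), as expected for curves with no common component (the affine F_11-count falls short of the bound because intersections may lie at infinity, over extension fields, or carry multiplicity).


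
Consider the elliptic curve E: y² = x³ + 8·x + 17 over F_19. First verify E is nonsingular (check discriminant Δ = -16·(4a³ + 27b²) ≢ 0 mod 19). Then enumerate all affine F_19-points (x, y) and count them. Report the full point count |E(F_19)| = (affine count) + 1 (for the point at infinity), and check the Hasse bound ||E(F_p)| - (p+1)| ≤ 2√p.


Affine points = {(0, 6), (0, 13), (1, 8), (1, 11), (3, 7), (3, 12), (5, 7), (5, 12), (7, 6), (7, 13), (8, 2), (8, 17), (9, 1), (9, 18), (11, 7), (11, 12), (12, 6), (12, 13), (13, 0), (14, 2), (14, 17), (15, 4), (15, 15), (16, 2), (16, 17)}; affine count = 25; |E(F_19)| = 26.

Discriminant check: Δ ∝ 4a³ + 27b² = 4·8³ + 27·17² = 4·512 + 27·289 ≡ 9 (mod 19). Nonzero ⇒ E is nonsingular.
For each x ∈ F_19, compute rhs = x³ + 8·x + 17 mod 19, then count y ∈ F_19 with y² ≡ rhs.
  x = 0: rhs = 17, matching y values: 6, 13 (2 points).
  x = 1: rhs = 7, matching y values: 8, 11 (2 points).
  x = 2: rhs = 3, matching y values: none (0 points).
  x = 3: rhs = 11, matching y values: 7, 12 (2 points).
  x = 4: rhs = 18, matching y values: none (0 points).
  x = 5: rhs = 11, matching y values: 7, 12 (2 points).
  x = 6: rhs = 15, matching y values: none (0 points).
  x = 7: rhs = 17, matching y values: 6, 13 (2 points).
  x = 8: rhs = 4, matching y values: 2, 17 (2 points).
  x = 9: rhs = 1, matching y values: 1, 18 (2 points).
  x = 10: rhs = 14, matching y values: none (0 points).
  x = 11: rhs = 11, matching y values: 7, 12 (2 points).
  x = 12: rhs = 17, matching y values: 6, 13 (2 points).
  x = 13: rhs = 0, matching y values: 0 (1 points).
  x = 14: rhs = 4, matching y values: 2, 17 (2 points).
  x = 15: rhs = 16, matching y values: 4, 15 (2 points).
  x = 16: rhs = 4, matching y values: 2, 17 (2 points).
  x = 17: rhs = 12, matching y values: none (0 points).
  x = 18: rhs = 8, matching y values: none (0 points).
Total affine count: 25.
Full point count |E(F_19)| = 25 + 1 = 26.
Hasse bound: |26 − (19+1)| = |6| = 6 ≤ 2√19 ≈ 8.7178 ✓.


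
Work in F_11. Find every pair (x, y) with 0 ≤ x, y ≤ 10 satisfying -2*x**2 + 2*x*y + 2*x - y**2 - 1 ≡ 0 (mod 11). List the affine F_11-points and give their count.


Affine F_11-points: {(1, 1)}; count = 1.

For each of the 121 pairs (x, y) ∈ F_11², evaluate f(x, y) mod 11. Record the zeros.
  x = 0: [0↦10, 1↦9, 2↦6, 3↦1, 4↦5, 5↦7, 6↦7, 7↦5, 8↦1, 9↦6, 10↦9]  zeros at y ∈ ∅
  x = 1: [0↦10, 1↦0, 2↦10, 3↦7, 4↦2, 5↦6, 6↦8, 7↦8, 8↦6, 9↦2, 10↦7]  zeros at y ∈ {1}
  x = 2: [0↦6, 1↦9, 2↦10, 3↦9, 4↦6, 5↦1, 6↦5, 7↦7, 8↦7, 9↦5, 10↦1]  zeros at y ∈ ∅
  x = 3: [0↦9, 1↦3, 2↦6, 3↦7, 4↦6, 5↦3, 6↦9, 7↦2, 8↦4, 9↦4, 10↦2]  zeros at y ∈ ∅
  x = 4: [0↦8, 1↦4, 2↦9, 3↦1, 4↦2, 5↦1, 6↦9, 7↦4, 8↦8, 9↦10, 10↦10]  zeros at y ∈ ∅
  x = 5: [0↦3, 1↦1, 2↦8, 3↦2, 4↦5, 5↦6, 6↦5, 7↦2, 8↦8, 9↦1, 10↦3]  zeros at y ∈ ∅
  x = 6: [0↦5, 1↦5, 2↦3, 3↦10, 4↦4, 5↦7, 6↦8, 7↦7, 8↦4, 9↦10, 10↦3]  zeros at y ∈ ∅
  x = 7: [0↦3, 1↦5, 2↦5, 3↦3, 4↦10, 5↦4, 6↦7, 7↦8, 8↦7, 9↦4, 10↦10]  zeros at y ∈ ∅
  x = 8: [0↦8, 1↦1, 2↦3, 3↦3, 4↦1, 5↦8, 6↦2, 7↦5, 8↦6, 9↦5, 10↦2]  zeros at y ∈ ∅
  x = 9: [0↦9, 1↦4, 2↦8, 3↦10, 4↦10, 5↦8, 6↦4, 7↦9, 8↦1, 9↦2, 10↦1]  zeros at y ∈ ∅
  x = 10: [0↦6, 1↦3, 2↦9, 3↦2, 4↦4, 5↦4, 6↦2, 7↦9, 8↦3, 9↦6, 10↦7]  zeros at y ∈ ∅
Collecting zeros: affine points = {(1, 1)}.
Total count |C(F_11)_aff| = 1.


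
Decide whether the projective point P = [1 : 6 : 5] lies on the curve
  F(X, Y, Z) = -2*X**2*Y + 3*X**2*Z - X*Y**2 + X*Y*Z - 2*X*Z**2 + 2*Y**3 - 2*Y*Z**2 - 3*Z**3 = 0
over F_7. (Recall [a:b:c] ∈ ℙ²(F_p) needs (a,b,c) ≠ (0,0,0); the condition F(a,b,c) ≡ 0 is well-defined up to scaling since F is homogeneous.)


F(1,6,5) ≡ 5 (mod 7); P is NOT on the curve.

Evaluate F(1, 6, 5) term-by-term (mod 7).
  -2*X**2*Y ↦ -2·1·6·1 = -12
  3*X**2*Z ↦ 3·1·1·5 = 15
  -X*Y**2 ↦ -1·1·36·1 = -36
  X*Y*Z ↦ 1·1·6·5 = 30
  -2*X*Z**2 ↦ -2·1·1·25 = -50
  2*Y**3 ↦ 2·1·216·1 = 432
  -2*Y*Z**2 ↦ -2·1·6·25 = -300
  -3*Z**3 ↦ -3·1·1·125 = -375
Sum: F(1, 6, 5) = (-12) + (15) + (-36) + (30) + (-50) + (432) + (-300) + (-375) = -296.
Reducing mod 7: -296 ≡ 5 (mod 7).
Since F(a, b, c) ≡ 5 ≠ 0 (mod 7), P does NOT lie on the curve.


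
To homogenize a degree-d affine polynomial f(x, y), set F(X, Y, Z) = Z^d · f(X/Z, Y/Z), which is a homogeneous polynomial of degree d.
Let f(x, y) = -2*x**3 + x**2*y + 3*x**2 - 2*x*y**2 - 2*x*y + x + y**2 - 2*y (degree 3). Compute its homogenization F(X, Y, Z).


F(X, Y, Z) = -2*X**3 + X**2*Y + 3*X**2*Z - 2*X*Y**2 - 2*X*Y*Z + X*Z**2 + Y**2*Z - 2*Y*Z**2

deg(f) = 3.
Substitute x = X/Z, y = Y/Z into f, then multiply by Z^3.
  monomial -2·x^3·y^0 ↦ -2·X^3·Y^0·Z^0.
  monomial 1·x^2·y^1 ↦ 1·X^2·Y^1·Z^0.
  monomial 3·x^2·y^0 ↦ 3·X^2·Y^0·Z^1.
  monomial -2·x^1·y^2 ↦ -2·X^1·Y^2·Z^0.
  monomial -2·x^1·y^1 ↦ -2·X^1·Y^1·Z^1.
  monomial 1·x^1·y^0 ↦ 1·X^1·Y^0·Z^2.
  monomial 1·x^0·y^2 ↦ 1·X^0·Y^2·Z^1.
  monomial -2·x^0·y^1 ↦ -2·X^0·Y^1·Z^2.
Collecting: F(X, Y, Z) = -2*X**3 + X**2*Y + 3*X**2*Z - 2*X*Y**2 - 2*X*Y*Z + X*Z**2 + Y**2*Z - 2*Y*Z**2.


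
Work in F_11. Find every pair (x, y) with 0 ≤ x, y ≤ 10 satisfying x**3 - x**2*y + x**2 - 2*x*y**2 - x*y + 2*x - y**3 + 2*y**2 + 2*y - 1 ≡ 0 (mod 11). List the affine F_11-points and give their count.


Affine F_11-points: {(0, 5), (0, 9), (0, 10), (1, 9), (2, 6), (5, 8), (6, 4), (7, 9), (8, 1), (10, 10)}; count = 10.

For each of the 121 pairs (x, y) ∈ F_11², evaluate f(x, y) mod 11. Record the zeros.
  x = 0: [0↦10, 1↦2, 2↦3, 3↦7, 4↦8, 5↦0, 6↦10, 7↦10, 8↦5, 9↦0, 10↦0]  zeros at y ∈ {5, 9, 10}
  x = 1: [0↦3, 1↦2, 2↦6, 3↦9, 4↦5, 5↦10, 6↦7, 7↦1, 8↦8, 9↦0, 10↦4]  zeros at y ∈ {9}
  x = 2: [0↦4, 1↦8, 2↦2, 3↦2, 4↦2, 5↦7, 6↦0, 7↦8, 8↦3, 9↦1, 10↦7]  zeros at y ∈ {6}
  x = 3: [0↦8, 1↦4, 2↦8, 3↦3, 4↦5, 5↦8, 6↦6, 7↦4, 8↦7, 9↦9, 10↦4]  zeros at y ∈ ∅
  x = 4: [0↦10, 1↦7, 2↦8, 3↦7, 4↦9, 5↦8, 6↦9, 7↦6, 8↦4, 9↦8, 10↦1]  zeros at y ∈ ∅
  x = 5: [0↦5, 1↦1, 2↦8, 3↦9, 4↦9, 5↦2, 6↦4, 7↦9, 8↦0, 9↦4, 10↦4]  zeros at y ∈ {8}
  x = 6: [0↦10, 1↦3, 2↦3, 3↦4, 4↦0, 5↦7, 6↦8, 7↦8, 8↦1, 9↦3, 10↦8]  zeros at y ∈ {4}
  x = 7: [0↦9, 1↦8, 2↦10, 3↦9, 4↦10, 5↦7, 6↦5, 7↦9, 8↦2, 9↦0, 10↦8]  zeros at y ∈ {9}
  x = 8: [0↦8, 1↦0, 2↦2, 3↦8, 4↦1, 5↦8, 6↦1, 7↦7, 8↦9, 9↦1, 10↦10]  zeros at y ∈ {1}
  x = 9: [0↦2, 1↦7, 2↦7, 3↦7, 4↦1, 5↦5, 6↦2, 7↦8, 8↦6, 9↦1, 10↦9]  zeros at y ∈ ∅
  x = 10: [0↦8, 1↦2, 2↦9, 3↦1, 4↦5, 5↦4, 6↦3, 7↦7, 8↦10, 9↦6, 10↦0]  zeros at y ∈ {10}
Collecting zeros: affine points = {(0, 5), (0, 9), (0, 10), (1, 9), (2, 6), (5, 8), (6, 4), (7, 9), (8, 1), (10, 10)}.
Total count |C(F_11)_aff| = 10.


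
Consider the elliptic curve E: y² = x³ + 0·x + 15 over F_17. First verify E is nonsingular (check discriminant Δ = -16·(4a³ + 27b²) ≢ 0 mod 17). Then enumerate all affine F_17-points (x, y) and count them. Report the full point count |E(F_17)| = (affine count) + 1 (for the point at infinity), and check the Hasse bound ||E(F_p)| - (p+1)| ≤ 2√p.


Affine points = {(0, 7), (0, 10), (1, 4), (1, 13), (3, 5), (3, 12), (5, 2), (5, 15), (7, 1), (7, 16), (8, 0), (9, 8), (9, 9), (12, 3), (12, 14), (13, 6), (13, 11)}; affine count = 17; |E(F_17)| = 18.

Discriminant check: Δ ∝ 4a³ + 27b² = 4·0³ + 27·15² = 4·0 + 27·225 ≡ 6 (mod 17). Nonzero ⇒ E is nonsingular.
For each x ∈ F_17, compute rhs = x³ + 0·x + 15 mod 17, then count y ∈ F_17 with y² ≡ rhs.
  x = 0: rhs = 15, matching y values: 7, 10 (2 points).
  x = 1: rhs = 16, matching y values: 4, 13 (2 points).
  x = 2: rhs = 6, matching y values: none (0 points).
  x = 3: rhs = 8, matching y values: 5, 12 (2 points).
  x = 4: rhs = 11, matching y values: none (0 points).
  x = 5: rhs = 4, matching y values: 2, 15 (2 points).
  x = 6: rhs = 10, matching y values: none (0 points).
  x = 7: rhs = 1, matching y values: 1, 16 (2 points).
  x = 8: rhs = 0, matching y values: 0 (1 points).
  x = 9: rhs = 13, matching y values: 8, 9 (2 points).
  x = 10: rhs = 12, matching y values: none (0 points).
  x = 11: rhs = 3, matching y values: none (0 points).
  x = 12: rhs = 9, matching y values: 3, 14 (2 points).
  x = 13: rhs = 2, matching y values: 6, 11 (2 points).
  x = 14: rhs = 5, matching y values: none (0 points).
  x = 15: rhs = 7, matching y values: none (0 points).
  x = 16: rhs = 14, matching y values: none (0 points).
Total affine count: 17.
Full point count |E(F_17)| = 17 + 1 = 18.
Hasse bound: |18 − (17+1)| = |0| = 0 ≤ 2√17 ≈ 8.2462 ✓.


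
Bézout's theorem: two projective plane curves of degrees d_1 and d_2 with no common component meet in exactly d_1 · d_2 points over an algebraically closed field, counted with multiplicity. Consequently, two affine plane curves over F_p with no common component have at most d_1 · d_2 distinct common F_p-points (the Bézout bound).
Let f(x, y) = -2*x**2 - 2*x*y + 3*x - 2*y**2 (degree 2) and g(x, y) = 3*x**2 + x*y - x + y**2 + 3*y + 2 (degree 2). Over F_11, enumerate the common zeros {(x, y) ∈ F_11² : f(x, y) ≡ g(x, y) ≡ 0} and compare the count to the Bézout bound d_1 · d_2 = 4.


Common zeros: {(7, 4), (9, 8)}; count = 2; Bézout bound = 4.

deg(f) = 2, deg(g) = 2, so Bézout bound = 4.
Scan x ∈ F_11. For each x, list the y ∈ F_11 with f(x, y) ≡ 0 and those with g(x, y) ≡ 0 (mod 11); the common zeros in that column are the intersection.
  x = 0: f ≡ 0 at y ∈ {0}; g ≡ 0 at y ∈ {9, 10}; common: ∅.
  x = 1: f ≡ 0 at y ∈ {2, 8}; g ≡ 0 at y ∈ {9}; common: ∅.
  x = 2: f ≡ 0 at y ∈ {10}; g ≡ 0 at y ∈ ∅; common: ∅.
  x = 3: f ≡ 0 at y ∈ ∅; g ≡ 0 at y ∈ {1, 4}; common: ∅.
  x = 4: f ≡ 0 at y ∈ {2, 5}; g ≡ 0 at y ∈ ∅; common: ∅.
  x = 5: f ≡ 0 at y ∈ ∅; g ≡ 0 at y ∈ ∅; common: ∅.
  x = 6: f ≡ 0 at y ∈ {6, 10}; g ≡ 0 at y ∈ ∅; common: ∅.
  x = 7: f ≡ 0 at y ∈ {0, 4}; g ≡ 0 at y ∈ {4, 8}; common: {4}.
  x = 8: f ≡ 0 at y ∈ ∅; g ≡ 0 at y ∈ {1, 10}; common: ∅.
  x = 9: f ≡ 0 at y ∈ {5, 8}; g ≡ 0 at y ∈ {2, 8}; common: {8}.
  x = 10: f ≡ 0 at y ∈ ∅; g ≡ 0 at y ∈ ∅; common: ∅.
Collecting: common zeros = {(7, 4), (9, 8)}, so the count is 2.
Comparison with the Bézout bound: 2 ≤ 4 = deg(f)·deg(g), as expected for curves with no common component (the affine F_11-count falls short of the bound because intersections may lie at infinity, over extension fields, or carry multiplicity).


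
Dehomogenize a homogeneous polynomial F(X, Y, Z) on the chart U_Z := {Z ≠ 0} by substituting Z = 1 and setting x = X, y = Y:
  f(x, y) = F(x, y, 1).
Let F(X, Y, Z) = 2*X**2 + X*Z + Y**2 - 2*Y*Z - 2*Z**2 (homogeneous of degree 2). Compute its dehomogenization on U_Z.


f(x, y) = 2*x**2 + x + y**2 - 2*y - 2

On U_Z we set Z = 1. Each monomial c·X^i·Y^j·Z^k in F becomes c·x^i·y^j·1^k = c·x^i·y^j.
Substituting Z = 1: F(X, Y, 1) = 2*x**2 + x + y**2 - 2*y - 2.
Note: deg(f) ≤ deg(F) = 2; strict inequality happens when F is divisible by Z (lost terms).


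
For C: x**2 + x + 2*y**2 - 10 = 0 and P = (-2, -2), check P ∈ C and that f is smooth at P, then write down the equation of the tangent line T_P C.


Tangent line at P: -3*x - 8*y - 22 = 0.

Step 1: f(-2, -2) = 0, so P lies on C.
Step 2: partial derivatives
  f_x(x, y) = 2*x + 1, f_y(x, y) = 4*y.
  f_x(P) = -3, f_y(P) = -8 (gradient nonzero, so P is smooth).
Step 3: tangent line at P: -3·(x − -2) + -8·(y − -2) = 0.
Expanding: -3*x - 8*y - 22 = 0.


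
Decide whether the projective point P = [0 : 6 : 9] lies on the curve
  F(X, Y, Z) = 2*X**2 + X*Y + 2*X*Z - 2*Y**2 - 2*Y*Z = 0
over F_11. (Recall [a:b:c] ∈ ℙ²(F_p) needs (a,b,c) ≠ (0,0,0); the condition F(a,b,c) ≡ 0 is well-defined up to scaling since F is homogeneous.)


F(0,6,9) ≡ 7 (mod 11); P is NOT on the curve.

Evaluate F(0, 6, 9) term-by-term (mod 11).
  2*X**2 ↦ 2·0·1·1 = 0
  X*Y ↦ 1·0·6·1 = 0
  2*X*Z ↦ 2·0·1·9 = 0
  -2*Y**2 ↦ -2·1·36·1 = -72
  -2*Y*Z ↦ -2·1·6·9 = -108
Sum: F(0, 6, 9) = (0) + (0) + (0) + (-72) + (-108) = -180.
Reducing mod 11: -180 ≡ 7 (mod 11).
Since F(a, b, c) ≡ 7 ≠ 0 (mod 11), P does NOT lie on the curve.


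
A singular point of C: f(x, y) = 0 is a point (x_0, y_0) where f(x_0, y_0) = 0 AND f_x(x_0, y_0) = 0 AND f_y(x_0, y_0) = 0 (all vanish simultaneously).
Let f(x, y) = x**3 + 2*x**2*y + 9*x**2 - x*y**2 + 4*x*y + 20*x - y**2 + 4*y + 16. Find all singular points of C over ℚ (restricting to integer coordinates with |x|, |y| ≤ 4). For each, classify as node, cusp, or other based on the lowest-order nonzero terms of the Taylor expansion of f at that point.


Singular points: {(-2, -2)}; classification: node.

Compute partial derivatives:
  f_x = 3*x**2 + 4*x*y + 18*x - y**2 + 4*y + 20.
  f_y = 2*x**2 - 2*x*y + 4*x - 2*y + 4.
Scan x_0 ∈ {−4, ..., 4}. For each x_0, f_y(x_0, y) is a polynomial in y; find its integer roots y ∈ {−4, ..., 4}, then test f_x and f at those candidates.
  x = -4: f_y(-4, y) = 6*y + 20; no integer root y with |y| ≤ 4.
  x = -3: f_y(-3, y) = 4*y + 10; no integer root y with |y| ≤ 4.
  x = -2: f_y(-2, y) = 2*y + 4; vanishes at y ∈ {-2}. (-2, -2): f_x = 0, f = 0 — SINGULAR.
  x = -1: f_y(-1, y) = 2; no integer root y with |y| ≤ 4.
  x = 0: f_y(0, y) = 4 - 2*y; vanishes at y ∈ {2}. (0, 2): f_x = 24 ≠ 0.
  x = 1: f_y(1, y) = 10 - 4*y; no integer root y with |y| ≤ 4.
  x = 2: f_y(2, y) = 20 - 6*y; no integer root y with |y| ≤ 4.
  x = 3: f_y(3, y) = 34 - 8*y; no integer root y with |y| ≤ 4.
  x = 4: f_y(4, y) = 52 - 10*y; no integer root y with |y| ≤ 4.
Only singular point on the grid: (-2, -2).
Classify: substitute x = -2 + u, y = -2 + v and expand: f = u**3 + 2*u**2*v - u**2 - u*v**2 + v**2.
No constant or linear terms (consistent with a singular point). Quadratic part: -u**2 + v**2. Cubic part: u**3 + 2*u**2*v - u*v**2.
The quadratic part v**2 - u**2 = (v − u)(v + u) splits into two distinct linear factors, so there are two distinct tangent lines y − -2 = ±(x − -2) — this is a node (ordinary double point).
Classification: node.
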